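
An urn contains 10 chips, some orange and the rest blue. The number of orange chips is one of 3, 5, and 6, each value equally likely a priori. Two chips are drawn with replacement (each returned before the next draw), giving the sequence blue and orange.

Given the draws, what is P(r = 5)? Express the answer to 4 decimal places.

0.3571

Under each hypothesis, the probability of the observed sequence is: P(data | r = 3) = (7/10)(3/10) = 21/100; P(data | r = 5) = (5/10)(5/10) = 1/4; P(data | r = 6) = (4/10)(6/10) = 6/25.
The prior-weighted likelihoods are 1/3 · 21/100 = 7/100, 1/3 · 1/4 = 1/12, 1/3 · 6/25 = 2/25; these sum to 7/30.
So P(r = 5 | data) = (1/12) / (7/30) = 5/14.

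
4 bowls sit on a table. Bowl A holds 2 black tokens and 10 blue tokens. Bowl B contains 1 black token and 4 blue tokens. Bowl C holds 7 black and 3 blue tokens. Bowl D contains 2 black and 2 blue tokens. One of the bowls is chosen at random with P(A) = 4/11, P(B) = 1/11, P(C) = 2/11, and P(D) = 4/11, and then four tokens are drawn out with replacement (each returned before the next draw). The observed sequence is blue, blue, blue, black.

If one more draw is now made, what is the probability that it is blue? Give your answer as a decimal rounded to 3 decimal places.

The likelihood of the observed sequence under each hypothesis: P(data | bowl A) = (10/12)(10/12)(10/12)(2/12) = 0.096451; P(data | bowl B) = (4/5)(4/5)(4/5)(1/5) = 0.1024; P(data | bowl C) = (3/10)(3/10)(3/10)(7/10) = 0.0189; P(data | bowl D) = (2/4)(2/4)(2/4)(2/4) = 0.0625.
Weighting by the prior gives 4/11 · 0.096451 = 0.035073, 1/11 · 0.1024 = 0.0093091, 2/11 · 0.0189 = 0.0034364, 4/11 · 0.0625 = 0.022727; summing to 0.070546.
The posterior is then P(bowl A | data) = 0.49717, P(bowl B | data) = 0.13196, P(bowl C | data) = 0.048711, P(bowl D | data) = 0.32216.
Averaging over the posterior, P(blue next | data) = (5/6)(0.49717) + (4/5)(0.13196) + (3/10)(0.048711) + (1/2)(0.32216) = 0.69557.

0.696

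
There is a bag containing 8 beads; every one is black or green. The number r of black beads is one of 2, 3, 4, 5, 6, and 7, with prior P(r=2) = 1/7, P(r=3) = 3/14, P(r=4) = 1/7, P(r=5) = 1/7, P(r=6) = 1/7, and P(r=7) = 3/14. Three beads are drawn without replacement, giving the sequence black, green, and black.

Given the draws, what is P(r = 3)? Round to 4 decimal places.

The likelihood of the observed sequence under each hypothesis: P(data | r = 2) = (2/8)(6/7)(1/6) = 1/28; P(data | r = 3) = (3/8)(5/7)(2/6) = 5/56; P(data | r = 4) = (4/8)(4/7)(3/6) = 1/7; P(data | r = 5) = (5/8)(3/7)(4/6) = 5/28; P(data | r = 6) = (6/8)(2/7)(5/6) = 5/28; P(data | r = 7) = (7/8)(1/7)(6/6) = 1/8.
The prior-weighted likelihoods are 1/7 · 1/28 = 1/196, 3/14 · 5/56 = 15/784, 1/7 · 1/7 = 1/49, 1/7 · 5/28 = 5/196, 1/7 · 5/28 = 5/196, 3/14 · 1/8 = 3/112; with total 6/49.
So P(r = 3 | data) = (15/784) / (6/49) = 5/32.

0.1563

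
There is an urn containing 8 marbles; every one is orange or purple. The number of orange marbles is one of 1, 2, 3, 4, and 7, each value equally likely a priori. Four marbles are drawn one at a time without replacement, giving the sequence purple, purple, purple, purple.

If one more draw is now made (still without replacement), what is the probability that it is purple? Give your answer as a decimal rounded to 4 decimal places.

0.6250

Compute the likelihood of the observed sequence for each case: P(data | r = 1) = (7/8)(6/7)(5/6)(4/5) = 1/2; P(data | r = 2) = (6/8)(5/7)(4/6)(3/5) = 3/14; P(data | r = 3) = (5/8)(4/7)(3/6)(2/5) = 1/14; P(data | r = 4) = (4/8)(3/7)(2/6)(1/5) = 1/70; P(data | r = 7) = (1/8)(0/7) = 0.
Weighting by the prior gives 1/5 · 1/2 = 1/10, 1/5 · 3/14 = 3/70, 1/5 · 1/14 = 1/70, 1/5 · 1/70 = 1/350, 1/5 · 0 = 0; with total 4/25.
Normalising, the posterior is P(r = 1 | data) = 5/8, P(r = 2 | data) = 15/56, P(r = 3 | data) = 5/56, P(r = 4 | data) = 1/56, P(r = 7 | data) = 0.
Averaging over the posterior, P(purple next | data) = (3/4)(5/8) + (1/2)(15/56) + (1/4)(5/56) + (0)(1/56) = 5/8.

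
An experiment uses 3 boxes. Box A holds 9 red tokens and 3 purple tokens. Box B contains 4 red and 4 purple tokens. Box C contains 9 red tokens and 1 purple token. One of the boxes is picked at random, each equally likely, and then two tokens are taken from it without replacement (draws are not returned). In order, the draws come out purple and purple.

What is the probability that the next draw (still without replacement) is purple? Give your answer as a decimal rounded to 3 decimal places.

For each hypothesis, P(data | H) works out to: P(data | box A) = (3/12)(2/11) = 1/22; P(data | box B) = (4/8)(3/7) = 3/14; P(data | box C) = (1/10)(0/9) = 0.
Weighting by the prior gives 1/3 · 1/22 = 1/66, 1/3 · 3/14 = 1/14, 1/3 · 0 = 0; these sum to 20/231.
Dividing through by the total gives posterior P(box A | data) = 7/40, P(box B | data) = 33/40, P(box C | data) = 0.
The predictive probability is P(purple next | data) = (1/10)(7/40) + (1/3)(33/40) = 117/400.

0.293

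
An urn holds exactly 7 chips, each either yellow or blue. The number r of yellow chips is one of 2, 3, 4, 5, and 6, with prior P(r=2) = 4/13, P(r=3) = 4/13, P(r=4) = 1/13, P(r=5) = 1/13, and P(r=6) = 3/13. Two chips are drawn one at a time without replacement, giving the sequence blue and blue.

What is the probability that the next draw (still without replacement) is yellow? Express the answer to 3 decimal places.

Compute the likelihood of the observed sequence for each case: P(data | r = 2) = (5/7)(4/6) = 10/21; P(data | r = 3) = (4/7)(3/6) = 2/7; P(data | r = 4) = (3/7)(2/6) = 1/7; P(data | r = 5) = (2/7)(1/6) = 1/21; P(data | r = 6) = (1/7)(0/6) = 0.
Weighting by the prior gives 4/13 · 10/21 = 40/273, 4/13 · 2/7 = 8/91, 1/13 · 1/7 = 1/91, 1/13 · 1/21 = 1/273, 3/13 · 0 = 0; with total 68/273.
The posterior is then P(r = 2 | data) = 10/17, P(r = 3 | data) = 6/17, P(r = 4 | data) = 3/68, P(r = 5 | data) = 1/68, P(r = 6 | data) = 0.
So P(yellow next | data) = Σ P(yellow next | H) P(H | data) = (2/5)(10/17) + (3/5)(6/17) + (4/5)(3/68) + (1)(1/68) = 169/340.

0.497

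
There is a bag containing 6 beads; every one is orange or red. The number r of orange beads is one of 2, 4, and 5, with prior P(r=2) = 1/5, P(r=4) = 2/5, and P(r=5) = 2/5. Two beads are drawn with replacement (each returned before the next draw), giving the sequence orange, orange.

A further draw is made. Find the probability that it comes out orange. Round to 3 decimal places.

0.748

The likelihood of the observed sequence under each hypothesis: P(data | r = 2) = (2/6)(2/6) = 1/9; P(data | r = 4) = (4/6)(4/6) = 4/9; P(data | r = 5) = (5/6)(5/6) = 25/36.
The prior-weighted likelihoods are 1/5 · 1/9 = 1/45, 2/5 · 4/9 = 8/45, 2/5 · 25/36 = 5/18; with total 43/90.
Dividing through by the total gives posterior P(r = 2 | data) = 2/43, P(r = 4 | data) = 16/43, P(r = 5 | data) = 25/43.
Averaging over the posterior, P(orange next | data) = (1/3)(2/43) + (2/3)(16/43) + (5/6)(25/43) = 193/258.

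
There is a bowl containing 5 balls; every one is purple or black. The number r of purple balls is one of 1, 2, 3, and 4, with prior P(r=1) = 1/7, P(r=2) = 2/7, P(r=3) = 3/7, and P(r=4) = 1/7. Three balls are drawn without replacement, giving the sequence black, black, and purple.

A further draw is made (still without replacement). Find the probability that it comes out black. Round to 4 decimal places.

Under each hypothesis, the probability of the observed sequence is: P(data | r = 1) = (4/5)(3/4)(1/3) = 1/5; P(data | r = 2) = (3/5)(2/4)(2/3) = 1/5; P(data | r = 3) = (2/5)(1/4)(3/3) = 1/10; P(data | r = 4) = (1/5)(0/4) = 0.
Weighting by the prior gives 1/7 · 1/5 = 1/35, 2/7 · 1/5 = 2/35, 3/7 · 1/10 = 3/70, 1/7 · 0 = 0; these sum to 9/70.
The posterior is then P(r = 1 | data) = 2/9, P(r = 2 | data) = 4/9, P(r = 3 | data) = 1/3, P(r = 4 | data) = 0.
Averaging over the posterior, P(black next | data) = (1)(2/9) + (1/2)(4/9) + (0)(1/3) = 4/9.

0.4444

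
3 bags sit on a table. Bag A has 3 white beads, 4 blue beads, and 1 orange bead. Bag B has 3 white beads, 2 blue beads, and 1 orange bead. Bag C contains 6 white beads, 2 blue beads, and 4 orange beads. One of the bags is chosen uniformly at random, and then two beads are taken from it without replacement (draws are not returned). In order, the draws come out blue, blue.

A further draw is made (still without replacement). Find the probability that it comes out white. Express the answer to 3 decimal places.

0.561

For each hypothesis, P(data | H) works out to: P(data | bag A) = (4/8)(3/7) = 3/14; P(data | bag B) = (2/6)(1/5) = 1/15; P(data | bag C) = (2/12)(1/11) = 1/66.
The prior-weighted likelihoods are 1/3 · 3/14 = 1/14, 1/3 · 1/15 = 1/45, 1/3 · 1/66 = 1/198; summing to 38/385.
The posterior is then P(bag A | data) = 55/76, P(bag B | data) = 77/342, P(bag C | data) = 35/684.
The predictive probability is P(white next | data) = (1/2)(55/76) + (3/4)(77/342) + (3/5)(35/684) = 32/57.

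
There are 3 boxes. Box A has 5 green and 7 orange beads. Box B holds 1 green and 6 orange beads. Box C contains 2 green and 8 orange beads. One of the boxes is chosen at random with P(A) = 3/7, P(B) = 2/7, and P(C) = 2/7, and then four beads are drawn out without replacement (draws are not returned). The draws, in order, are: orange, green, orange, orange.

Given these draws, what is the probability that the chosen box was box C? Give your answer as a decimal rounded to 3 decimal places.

Under each hypothesis, the probability of the observed sequence is: P(data | box A) = (7/12)(5/11)(6/10)(5/9) = 0.088384; P(data | box B) = (6/7)(1/6)(5/5)(4/4) = 0.14286; P(data | box C) = (8/10)(2/9)(7/8)(6/7) = 0.13333.
The prior-weighted likelihoods are 3/7 · 0.088384 = 0.037879, 2/7 · 0.14286 = 0.040816, 2/7 · 0.13333 = 0.038095; these sum to 0.11679.
So P(box C | data) = (0.038095) / (0.11679) = 0.32618.

0.326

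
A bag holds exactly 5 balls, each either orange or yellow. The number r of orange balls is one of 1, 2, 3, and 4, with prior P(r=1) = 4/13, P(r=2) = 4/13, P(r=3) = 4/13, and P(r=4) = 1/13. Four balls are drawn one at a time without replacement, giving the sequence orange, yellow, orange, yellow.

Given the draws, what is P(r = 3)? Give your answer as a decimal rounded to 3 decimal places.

0.500

The likelihood of the observed sequence under each hypothesis: P(data | r = 1) = (1/5)(4/4)(0/3) = 0; P(data | r = 2) = (2/5)(3/4)(1/3)(2/2) = 1/10; P(data | r = 3) = (3/5)(2/4)(2/3)(1/2) = 1/10; P(data | r = 4) = (4/5)(1/4)(3/3)(0/2) = 0.
The prior-weighted likelihoods are 4/13 · 0 = 0, 4/13 · 1/10 = 2/65, 4/13 · 1/10 = 2/65, 1/13 · 0 = 0; with total 4/65.
Therefore the posterior P(r = 3 | data) = (2/65) / (4/65) = 1/2.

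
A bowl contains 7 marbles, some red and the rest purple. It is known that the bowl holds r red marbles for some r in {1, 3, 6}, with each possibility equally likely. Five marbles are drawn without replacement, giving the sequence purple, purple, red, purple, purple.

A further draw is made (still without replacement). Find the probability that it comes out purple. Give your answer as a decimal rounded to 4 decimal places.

For each hypothesis, P(data | H) works out to: P(data | r = 1) = (6/7)(5/6)(1/5)(4/4)(3/3) = 1/7; P(data | r = 3) = (4/7)(3/6)(3/5)(2/4)(1/3) = 1/35; P(data | r = 6) = (1/7)(0/6) = 0.
Weighting by the prior gives 1/3 · 1/7 = 1/21, 1/3 · 1/35 = 1/105, 1/3 · 0 = 0; with total 2/35.
Dividing through by the total gives posterior P(r = 1 | data) = 5/6, P(r = 3 | data) = 1/6, P(r = 6 | data) = 0.
The predictive probability is P(purple next | data) = (1)(5/6) + (0)(1/6) = 5/6.

0.8333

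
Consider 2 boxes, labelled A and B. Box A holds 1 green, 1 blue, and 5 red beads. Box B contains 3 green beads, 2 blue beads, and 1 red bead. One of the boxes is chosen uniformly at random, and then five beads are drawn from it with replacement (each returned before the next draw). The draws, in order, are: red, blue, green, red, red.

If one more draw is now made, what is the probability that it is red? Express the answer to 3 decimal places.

Under each hypothesis, the probability of the observed sequence is: P(data | box A) = (5/7)(1/7)(1/7)(5/7)(5/7) = 0.0074374; P(data | box B) = (1/6)(2/6)(3/6)(1/6)(1/6) = 0.0007716.
Weighting by the prior gives 1/2 · 0.0074374 = 0.0037187, 1/2 · 0.0007716 = 0.0003858; these sum to 0.0041045.
Normalising, the posterior is P(box A | data) = 0.906, P(box B | data) = 0.093995.
So P(red next | data) = Σ P(red next | H) P(H | data) = (5/7)(0.906) + (1/6)(0.093995) = 0.66281.

0.663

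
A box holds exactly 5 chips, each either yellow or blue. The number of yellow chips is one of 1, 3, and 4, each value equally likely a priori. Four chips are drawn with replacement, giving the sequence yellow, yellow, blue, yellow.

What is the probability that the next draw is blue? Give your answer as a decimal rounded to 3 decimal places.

Under each hypothesis, the probability of the observed sequence is: P(data | r = 1) = (1/5)(1/5)(4/5)(1/5) = 0.0064; P(data | r = 3) = (3/5)(3/5)(2/5)(3/5) = 0.0864; P(data | r = 4) = (4/5)(4/5)(1/5)(4/5) = 0.1024.
Multiplying each by its prior: 1/3 · 0.0064 = 0.0021333, 1/3 · 0.0864 = 0.0288, 1/3 · 0.1024 = 0.034133; these sum to 0.065067.
The posterior is then P(r = 1 | data) = 0.032787, P(r = 3 | data) = 0.44262, P(r = 4 | data) = 0.52459.
The predictive probability is P(blue next | data) = (4/5)(0.032787) + (2/5)(0.44262) + (1/5)(0.52459) = 0.3082.

0.308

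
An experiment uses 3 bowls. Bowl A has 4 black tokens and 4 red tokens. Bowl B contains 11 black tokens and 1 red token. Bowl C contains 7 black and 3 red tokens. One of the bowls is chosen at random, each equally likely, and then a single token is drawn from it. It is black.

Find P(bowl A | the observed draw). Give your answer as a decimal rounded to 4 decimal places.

0.2362

For each hypothesis, P(data | H) works out to: P(data | bowl A) = (4/8) = 1/2; P(data | bowl B) = (11/12) = 11/12; P(data | bowl C) = (7/10) = 7/10.
Weighting by the prior gives 1/3 · 1/2 = 1/6, 1/3 · 11/12 = 11/36, 1/3 · 7/10 = 7/30; these sum to 127/180.
By Bayes' rule, P(bowl A | data) = (1/6) / (127/180) = 30/127.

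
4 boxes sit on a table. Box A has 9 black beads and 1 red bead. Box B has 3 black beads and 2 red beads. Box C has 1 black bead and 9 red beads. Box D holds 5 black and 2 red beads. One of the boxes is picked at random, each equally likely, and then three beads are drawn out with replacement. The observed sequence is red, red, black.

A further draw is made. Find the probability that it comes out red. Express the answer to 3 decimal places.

0.527

Compute the likelihood of the observed sequence for each case: P(data | box A) = (1/10)(1/10)(9/10) = 0.009; P(data | box B) = (2/5)(2/5)(3/5) = 0.096; P(data | box C) = (9/10)(9/10)(1/10) = 0.081; P(data | box D) = (2/7)(2/7)(5/7) = 0.058309.
Multiplying each by its prior: 1/4 · 0.009 = 0.00225, 1/4 · 0.096 = 0.024, 1/4 · 0.081 = 0.02025, 1/4 · 0.058309 = 0.014577; these sum to 0.061077.
Normalising, the posterior is P(box A | data) = 0.036839, P(box B | data) = 0.39294, P(box C | data) = 0.33155, P(box D | data) = 0.23867.
The predictive probability is P(red next | data) = (1/10)(0.036839) + (2/5)(0.39294) + (9/10)(0.33155) + (2/7)(0.23867) = 0.52745.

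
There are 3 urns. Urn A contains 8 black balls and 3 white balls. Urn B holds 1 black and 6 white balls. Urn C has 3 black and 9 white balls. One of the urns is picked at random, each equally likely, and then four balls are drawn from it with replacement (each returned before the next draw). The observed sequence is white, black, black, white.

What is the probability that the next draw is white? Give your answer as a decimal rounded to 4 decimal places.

Under each hypothesis, the probability of the observed sequence is: P(data | urn A) = (3/11)(8/11)(8/11)(3/11) = 0.039342; P(data | urn B) = (6/7)(1/7)(1/7)(6/7) = 0.014994; P(data | urn C) = (9/12)(3/12)(3/12)(9/12) = 0.035156.
Multiplying each by its prior: 1/3 · 0.039342 = 0.013114, 1/3 · 0.014994 = 0.0049979, 1/3 · 0.035156 = 0.011719; summing to 0.029831.
Dividing through by the total gives posterior P(urn A | data) = 0.43961, P(urn B | data) = 0.16754, P(urn C | data) = 0.39284.
Averaging over the posterior, P(white next | data) = (3/11)(0.43961) + (6/7)(0.16754) + (3/4)(0.39284) = 0.55814.

0.5581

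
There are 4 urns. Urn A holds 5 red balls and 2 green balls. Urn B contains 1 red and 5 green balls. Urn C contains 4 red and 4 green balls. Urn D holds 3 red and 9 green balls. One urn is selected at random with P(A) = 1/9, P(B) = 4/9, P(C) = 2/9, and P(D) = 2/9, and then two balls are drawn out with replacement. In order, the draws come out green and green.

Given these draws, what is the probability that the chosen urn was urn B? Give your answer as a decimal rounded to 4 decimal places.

For each hypothesis, P(data | H) works out to: P(data | urn A) = (2/7)(2/7) = 0.081633; P(data | urn B) = (5/6)(5/6) = 0.69444; P(data | urn C) = (4/8)(4/8) = 0.25; P(data | urn D) = (9/12)(9/12) = 0.5625.
Weighting by the prior gives 1/9 · 0.081633 = 0.0090703, 4/9 · 0.69444 = 0.30864, 2/9 · 0.25 = 0.055556, 2/9 · 0.5625 = 0.125; with total 0.49827.
By Bayes' rule, P(urn B | data) = (0.30864) / (0.49827) = 0.61943.

0.6194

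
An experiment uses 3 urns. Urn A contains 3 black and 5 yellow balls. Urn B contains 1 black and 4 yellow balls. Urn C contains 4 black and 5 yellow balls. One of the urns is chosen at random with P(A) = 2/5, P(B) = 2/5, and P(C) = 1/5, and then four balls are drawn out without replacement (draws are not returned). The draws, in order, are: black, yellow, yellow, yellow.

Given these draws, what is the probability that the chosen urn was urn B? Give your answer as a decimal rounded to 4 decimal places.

0.5767

For each hypothesis, P(data | H) works out to: P(data | urn A) = (3/8)(5/7)(4/6)(3/5) = 0.10714; P(data | urn B) = (1/5)(4/4)(3/3)(2/2) = 0.2; P(data | urn C) = (4/9)(5/8)(4/7)(3/6) = 0.079365.
Multiplying each by its prior: 2/5 · 0.10714 = 0.042857, 2/5 · 0.2 = 0.08, 1/5 · 0.079365 = 0.015873; with total 0.13873.
So P(urn B | data) = (0.08) / (0.13873) = 0.57666.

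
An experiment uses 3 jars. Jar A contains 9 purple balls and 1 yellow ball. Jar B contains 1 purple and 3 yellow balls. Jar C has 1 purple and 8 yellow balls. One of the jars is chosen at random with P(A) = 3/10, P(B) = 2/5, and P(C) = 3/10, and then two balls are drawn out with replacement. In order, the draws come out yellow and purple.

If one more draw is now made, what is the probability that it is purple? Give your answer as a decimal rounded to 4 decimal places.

0.3521

Compute the likelihood of the observed sequence for each case: P(data | jar A) = (1/10)(9/10) = 0.09; P(data | jar B) = (3/4)(1/4) = 0.1875; P(data | jar C) = (8/9)(1/9) = 0.098765.
The prior-weighted likelihoods are 3/10 · 0.09 = 0.027, 2/5 · 0.1875 = 0.075, 3/10 · 0.098765 = 0.02963; with total 0.13163.
Dividing through by the total gives posterior P(jar A | data) = 0.20512, P(jar B | data) = 0.56978, P(jar C | data) = 0.2251.
Averaging over the posterior, P(purple next | data) = (9/10)(0.20512) + (1/4)(0.56978) + (1/9)(0.2251) = 0.35206.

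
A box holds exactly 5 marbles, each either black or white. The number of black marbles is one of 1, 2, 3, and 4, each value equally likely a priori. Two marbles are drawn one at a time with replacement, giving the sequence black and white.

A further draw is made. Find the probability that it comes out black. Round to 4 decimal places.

Under each hypothesis, the probability of the observed sequence is: P(data | r = 1) = (1/5)(4/5) = 4/25; P(data | r = 2) = (2/5)(3/5) = 6/25; P(data | r = 3) = (3/5)(2/5) = 6/25; P(data | r = 4) = (4/5)(1/5) = 4/25.
The prior-weighted likelihoods are 1/4 · 4/25 = 1/25, 1/4 · 6/25 = 3/50, 1/4 · 6/25 = 3/50, 1/4 · 4/25 = 1/25; with total 1/5.
Dividing through by the total gives posterior P(r = 1 | data) = 1/5, P(r = 2 | data) = 3/10, P(r = 3 | data) = 3/10, P(r = 4 | data) = 1/5.
The predictive probability is P(black next | data) = (1/5)(1/5) + (2/5)(3/10) + (3/5)(3/10) + (4/5)(1/5) = 1/2.

0.5000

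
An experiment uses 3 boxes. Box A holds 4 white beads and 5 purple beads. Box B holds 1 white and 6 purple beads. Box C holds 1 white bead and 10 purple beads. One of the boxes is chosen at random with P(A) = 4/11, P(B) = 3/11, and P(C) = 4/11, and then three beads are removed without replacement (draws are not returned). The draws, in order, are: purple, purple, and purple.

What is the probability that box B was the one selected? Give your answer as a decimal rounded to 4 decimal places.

For each hypothesis, P(data | H) works out to: P(data | box A) = (5/9)(4/8)(3/7) = 0.11905; P(data | box B) = (6/7)(5/6)(4/5) = 0.57143; P(data | box C) = (10/11)(9/10)(8/9) = 0.72727.
The prior-weighted likelihoods are 4/11 · 0.11905 = 0.04329, 3/11 · 0.57143 = 0.15584, 4/11 · 0.72727 = 0.26446; summing to 0.4636.
Hence P(box B | data) = (0.15584) / (0.4636) = 0.33616.

0.3362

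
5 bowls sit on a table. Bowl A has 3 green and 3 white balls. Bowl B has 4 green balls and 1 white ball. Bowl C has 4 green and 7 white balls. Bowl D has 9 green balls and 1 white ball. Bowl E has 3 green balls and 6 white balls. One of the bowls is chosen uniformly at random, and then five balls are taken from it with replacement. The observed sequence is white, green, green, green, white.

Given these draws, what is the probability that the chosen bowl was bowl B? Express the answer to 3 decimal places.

For each hypothesis, P(data | H) works out to: P(data | bowl A) = (3/6)(3/6)(3/6)(3/6)(3/6) = 0.03125; P(data | bowl B) = (1/5)(4/5)(4/5)(4/5)(1/5) = 0.02048; P(data | bowl C) = (7/11)(4/11)(4/11)(4/11)(7/11) = 0.019472; P(data | bowl D) = (1/10)(9/10)(9/10)(9/10)(1/10) = 0.00729; P(data | bowl E) = (6/9)(3/9)(3/9)(3/9)(6/9) = 0.016461.
Weighting by the prior gives 1/5 · 0.03125 = 0.00625, 1/5 · 0.02048 = 0.004096, 1/5 · 0.019472 = 0.0038944, 1/5 · 0.00729 = 0.001458, 1/5 · 0.016461 = 0.0032922; summing to 0.018991.
So P(bowl B | data) = (0.004096) / (0.018991) = 0.21569.

0.216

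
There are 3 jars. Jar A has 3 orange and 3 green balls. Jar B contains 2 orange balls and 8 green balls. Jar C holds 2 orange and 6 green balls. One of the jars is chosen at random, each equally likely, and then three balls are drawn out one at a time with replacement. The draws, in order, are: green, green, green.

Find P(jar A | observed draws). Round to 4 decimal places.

Under each hypothesis, the probability of the observed sequence is: P(data | jar A) = (3/6)(3/6)(3/6) = 0.125; P(data | jar B) = (8/10)(8/10)(8/10) = 0.512; P(data | jar C) = (6/8)(6/8)(6/8) = 0.42188.
Weighting by the prior gives 1/3 · 0.125 = 0.041667, 1/3 · 0.512 = 0.17067, 1/3 · 0.42188 = 0.14062; with total 0.35296.
Therefore the posterior P(jar A | data) = (0.041667) / (0.35296) = 0.11805.

0.1180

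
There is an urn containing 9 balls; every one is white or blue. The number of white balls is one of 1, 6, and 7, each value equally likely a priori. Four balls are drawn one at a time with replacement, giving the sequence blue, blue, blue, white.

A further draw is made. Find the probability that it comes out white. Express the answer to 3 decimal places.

The likelihood of the observed sequence under each hypothesis: P(data | r = 1) = (8/9)(8/9)(8/9)(1/9) = 0.078037; P(data | r = 6) = (3/9)(3/9)(3/9)(6/9) = 0.024691; P(data | r = 7) = (2/9)(2/9)(2/9)(7/9) = 0.0085353.
Weighting by the prior gives 1/3 · 0.078037 = 0.026012, 1/3 · 0.024691 = 0.0082305, 1/3 · 0.0085353 = 0.0028451; summing to 0.037088.
The posterior is then P(r = 1 | data) = 0.70137, P(r = 6 | data) = 0.22192, P(r = 7 | data) = 0.076712.
Averaging over the posterior, P(white next | data) = (1/9)(0.70137) + (2/3)(0.22192) + (7/9)(0.076712) = 0.28554.

0.286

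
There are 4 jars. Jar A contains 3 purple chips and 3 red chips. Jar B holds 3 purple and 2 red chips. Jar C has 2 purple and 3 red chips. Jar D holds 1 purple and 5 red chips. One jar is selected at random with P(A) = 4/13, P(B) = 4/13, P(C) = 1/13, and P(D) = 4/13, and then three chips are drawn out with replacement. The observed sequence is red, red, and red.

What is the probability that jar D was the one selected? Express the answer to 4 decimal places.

The likelihood of the observed sequence under each hypothesis: P(data | jar A) = (3/6)(3/6)(3/6) = 0.125; P(data | jar B) = (2/5)(2/5)(2/5) = 0.064; P(data | jar C) = (3/5)(3/5)(3/5) = 0.216; P(data | jar D) = (5/6)(5/6)(5/6) = 0.5787.
Multiplying each by its prior: 4/13 · 0.125 = 0.038462, 4/13 · 0.064 = 0.019692, 1/13 · 0.216 = 0.016615, 4/13 · 0.5787 = 0.17806; summing to 0.25283.
By Bayes' rule, P(jar D | data) = (0.17806) / (0.25283) = 0.70427.

0.7043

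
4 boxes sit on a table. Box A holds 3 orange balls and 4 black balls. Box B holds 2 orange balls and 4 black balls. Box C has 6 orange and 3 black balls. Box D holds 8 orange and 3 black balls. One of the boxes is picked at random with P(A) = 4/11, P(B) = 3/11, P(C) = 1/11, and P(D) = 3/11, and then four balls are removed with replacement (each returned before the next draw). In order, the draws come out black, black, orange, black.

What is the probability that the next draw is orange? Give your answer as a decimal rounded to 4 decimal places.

0.4153

For each hypothesis, P(data | H) works out to: P(data | box A) = (4/7)(4/7)(3/7)(4/7) = 0.079967; P(data | box B) = (4/6)(4/6)(2/6)(4/6) = 0.098765; P(data | box C) = (3/9)(3/9)(6/9)(3/9) = 0.024691; P(data | box D) = (3/11)(3/11)(8/11)(3/11) = 0.014753.
Multiplying each by its prior: 4/11 · 0.079967 = 0.029079, 3/11 · 0.098765 = 0.026936, 1/11 · 0.024691 = 0.0022447, 3/11 · 0.014753 = 0.0040236; these sum to 0.062283.
Dividing through by the total gives posterior P(box A | data) = 0.46688, P(box B | data) = 0.43248, P(box C | data) = 0.03604, P(box D | data) = 0.064601.
The predictive probability is P(orange next | data) = (3/7)(0.46688) + (1/3)(0.43248) + (2/3)(0.03604) + (8/11)(0.064601) = 0.41526.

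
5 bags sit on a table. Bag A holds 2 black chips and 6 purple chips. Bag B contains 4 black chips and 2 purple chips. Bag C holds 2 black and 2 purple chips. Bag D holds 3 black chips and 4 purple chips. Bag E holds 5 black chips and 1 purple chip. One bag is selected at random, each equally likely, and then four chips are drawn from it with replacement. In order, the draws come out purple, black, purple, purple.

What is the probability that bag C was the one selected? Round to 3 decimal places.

The likelihood of the observed sequence under each hypothesis: P(data | bag A) = (6/8)(2/8)(6/8)(6/8) = 0.10547; P(data | bag B) = (2/6)(4/6)(2/6)(2/6) = 0.024691; P(data | bag C) = (2/4)(2/4)(2/4)(2/4) = 0.0625; P(data | bag D) = (4/7)(3/7)(4/7)(4/7) = 0.079967; P(data | bag E) = (1/6)(5/6)(1/6)(1/6) = 0.003858.
Multiplying each by its prior: 1/5 · 0.10547 = 0.021094, 1/5 · 0.024691 = 0.0049383, 1/5 · 0.0625 = 0.0125, 1/5 · 0.079967 = 0.015993, 1/5 · 0.003858 = 0.0007716; these sum to 0.055297.
Therefore the posterior P(bag C | data) = (0.0125) / (0.055297) = 0.22605.

0.226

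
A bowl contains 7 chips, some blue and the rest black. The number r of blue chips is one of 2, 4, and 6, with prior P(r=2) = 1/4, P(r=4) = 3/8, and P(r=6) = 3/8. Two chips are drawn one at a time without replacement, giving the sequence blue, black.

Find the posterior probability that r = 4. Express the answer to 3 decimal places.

0.486

Compute the likelihood of the observed sequence for each case: P(data | r = 2) = (2/7)(5/6) = 5/21; P(data | r = 4) = (4/7)(3/6) = 2/7; P(data | r = 6) = (6/7)(1/6) = 1/7.
Weighting by the prior gives 1/4 · 5/21 = 5/84, 3/8 · 2/7 = 3/28, 3/8 · 1/7 = 3/56; summing to 37/168.
So P(r = 4 | data) = (3/28) / (37/168) = 18/37.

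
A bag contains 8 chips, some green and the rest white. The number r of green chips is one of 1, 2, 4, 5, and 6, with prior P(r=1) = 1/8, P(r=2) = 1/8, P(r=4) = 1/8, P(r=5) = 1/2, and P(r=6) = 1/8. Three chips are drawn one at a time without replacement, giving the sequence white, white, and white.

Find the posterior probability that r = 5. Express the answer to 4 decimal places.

0.0635

Compute the likelihood of the observed sequence for each case: P(data | r = 1) = (7/8)(6/7)(5/6) = 5/8; P(data | r = 2) = (6/8)(5/7)(4/6) = 5/14; P(data | r = 4) = (4/8)(3/7)(2/6) = 1/14; P(data | r = 5) = (3/8)(2/7)(1/6) = 1/56; P(data | r = 6) = (2/8)(1/7)(0/6) = 0.
The prior-weighted likelihoods are 1/8 · 5/8 = 5/64, 1/8 · 5/14 = 5/112, 1/8 · 1/14 = 1/112, 1/2 · 1/56 = 1/112, 1/8 · 0 = 0; summing to 9/64.
Hence P(r = 5 | data) = (1/112) / (9/64) = 4/63.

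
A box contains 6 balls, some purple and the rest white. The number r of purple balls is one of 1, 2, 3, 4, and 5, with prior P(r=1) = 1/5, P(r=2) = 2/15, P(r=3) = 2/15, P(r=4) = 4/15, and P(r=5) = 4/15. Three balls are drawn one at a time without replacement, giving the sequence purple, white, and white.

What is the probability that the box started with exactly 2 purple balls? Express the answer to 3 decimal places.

Compute the likelihood of the observed sequence for each case: P(data | r = 1) = (1/6)(5/5)(4/4) = 1/6; P(data | r = 2) = (2/6)(4/5)(3/4) = 1/5; P(data | r = 3) = (3/6)(3/5)(2/4) = 3/20; P(data | r = 4) = (4/6)(2/5)(1/4) = 1/15; P(data | r = 5) = (5/6)(1/5)(0/4) = 0.
The prior-weighted likelihoods are 1/5 · 1/6 = 1/30, 2/15 · 1/5 = 2/75, 2/15 · 3/20 = 1/50, 4/15 · 1/15 = 4/225, 4/15 · 0 = 0; these sum to 22/225.
Hence P(r = 2 | data) = (2/75) / (22/225) = 3/11.

0.273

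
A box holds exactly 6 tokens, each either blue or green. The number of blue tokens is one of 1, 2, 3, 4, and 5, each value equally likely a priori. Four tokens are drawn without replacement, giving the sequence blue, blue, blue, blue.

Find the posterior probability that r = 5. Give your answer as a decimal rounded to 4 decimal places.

The likelihood of the observed sequence under each hypothesis: P(data | r = 1) = (1/6)(0/5) = 0; P(data | r = 2) = (2/6)(1/5)(0/4) = 0; P(data | r = 3) = (3/6)(2/5)(1/4)(0/3) = 0; P(data | r = 4) = (4/6)(3/5)(2/4)(1/3) = 1/15; P(data | r = 5) = (5/6)(4/5)(3/4)(2/3) = 1/3.
Weighting by the prior gives 1/5 · 0 = 0, 1/5 · 0 = 0, 1/5 · 0 = 0, 1/5 · 1/15 = 1/75, 1/5 · 1/3 = 1/15; summing to 2/25.
By Bayes' rule, P(r = 5 | data) = (1/15) / (2/25) = 5/6.

0.8333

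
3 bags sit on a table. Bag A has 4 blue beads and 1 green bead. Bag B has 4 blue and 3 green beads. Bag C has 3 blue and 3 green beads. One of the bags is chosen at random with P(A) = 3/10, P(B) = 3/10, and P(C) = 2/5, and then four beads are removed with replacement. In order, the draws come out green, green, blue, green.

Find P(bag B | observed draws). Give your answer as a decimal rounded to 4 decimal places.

0.3339

For each hypothesis, P(data | H) works out to: P(data | bag A) = (1/5)(1/5)(4/5)(1/5) = 0.0064; P(data | bag B) = (3/7)(3/7)(4/7)(3/7) = 0.044981; P(data | bag C) = (3/6)(3/6)(3/6)(3/6) = 0.0625.
Weighting by the prior gives 3/10 · 0.0064 = 0.00192, 3/10 · 0.044981 = 0.013494, 2/5 · 0.0625 = 0.025; with total 0.040414.
So P(bag B | data) = (0.013494) / (0.040414) = 0.3339.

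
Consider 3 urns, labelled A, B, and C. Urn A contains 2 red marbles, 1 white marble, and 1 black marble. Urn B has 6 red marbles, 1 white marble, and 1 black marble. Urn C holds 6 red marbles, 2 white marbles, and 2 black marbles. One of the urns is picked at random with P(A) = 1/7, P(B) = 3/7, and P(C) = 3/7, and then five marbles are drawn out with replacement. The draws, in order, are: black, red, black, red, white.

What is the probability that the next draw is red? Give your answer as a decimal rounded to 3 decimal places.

Compute the likelihood of the observed sequence for each case: P(data | urn A) = (1/4)(2/4)(1/4)(2/4)(1/4) = 0.0039062; P(data | urn B) = (1/8)(6/8)(1/8)(6/8)(1/8) = 0.0010986; P(data | urn C) = (2/10)(6/10)(2/10)(6/10)(2/10) = 0.00288.
Multiplying each by its prior: 1/7 · 0.0039062 = 0.00055804, 3/7 · 0.0010986 = 0.00047084, 3/7 · 0.00288 = 0.0012343; these sum to 0.0022632.
Normalising, the posterior is P(urn A | data) = 0.24657, P(urn B | data) = 0.20805, P(urn C | data) = 0.54538.
So P(red next | data) = Σ P(red next | H) P(H | data) = (1/2)(0.24657) + (3/4)(0.20805) + (3/5)(0.54538) = 0.60655.

0.607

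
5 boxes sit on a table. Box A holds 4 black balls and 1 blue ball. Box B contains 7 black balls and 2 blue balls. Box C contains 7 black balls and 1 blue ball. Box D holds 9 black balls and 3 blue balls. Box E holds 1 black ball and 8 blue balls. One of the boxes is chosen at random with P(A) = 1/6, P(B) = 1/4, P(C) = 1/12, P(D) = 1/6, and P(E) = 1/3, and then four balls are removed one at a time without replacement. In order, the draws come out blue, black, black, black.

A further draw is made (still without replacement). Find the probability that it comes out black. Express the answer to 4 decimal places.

0.8771

Under each hypothesis, the probability of the observed sequence is: P(data | box A) = (1/5)(4/4)(3/3)(2/2) = 0.2; P(data | box B) = (2/9)(7/8)(6/7)(5/6) = 0.13889; P(data | box C) = (1/8)(7/7)(6/6)(5/5) = 0.125; P(data | box D) = (3/12)(9/11)(8/10)(7/9) = 0.12727; P(data | box E) = (8/9)(1/8)(0/7) = 0.
The prior-weighted likelihoods are 1/6 · 0.2 = 0.033333, 1/4 · 0.13889 = 0.034722, 1/12 · 0.125 = 0.010417, 1/6 · 0.12727 = 0.021212, 1/3 · 0 = 0; these sum to 0.099684.
Normalising, the posterior is P(box A | data) = 0.33439, P(box B | data) = 0.34832, P(box C | data) = 0.1045, P(box D | data) = 0.21279, P(box E | data) = 0.
The predictive probability is P(black next | data) = (1)(0.33439) + (4/5)(0.34832) + (1)(0.1045) + (3/4)(0.21279) = 0.87714.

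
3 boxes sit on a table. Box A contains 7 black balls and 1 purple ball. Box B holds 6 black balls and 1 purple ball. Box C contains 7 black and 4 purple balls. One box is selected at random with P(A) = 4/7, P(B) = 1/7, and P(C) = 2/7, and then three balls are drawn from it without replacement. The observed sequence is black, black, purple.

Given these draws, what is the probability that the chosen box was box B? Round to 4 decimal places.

The likelihood of the observed sequence under each hypothesis: P(data | box A) = (7/8)(6/7)(1/6) = 0.125; P(data | box B) = (6/7)(5/6)(1/5) = 0.14286; P(data | box C) = (7/11)(6/10)(4/9) = 0.1697.
The prior-weighted likelihoods are 4/7 · 0.125 = 0.071429, 1/7 · 0.14286 = 0.020408, 2/7 · 0.1697 = 0.048485; with total 0.14032.
Hence P(box B | data) = (0.020408) / (0.14032) = 0.14544.

0.1454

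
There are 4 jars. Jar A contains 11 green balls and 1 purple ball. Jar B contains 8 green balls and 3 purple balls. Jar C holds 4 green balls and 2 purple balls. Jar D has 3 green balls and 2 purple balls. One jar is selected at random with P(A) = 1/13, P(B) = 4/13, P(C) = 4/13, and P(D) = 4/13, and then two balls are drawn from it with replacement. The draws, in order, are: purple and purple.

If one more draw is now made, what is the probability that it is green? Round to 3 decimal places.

For each hypothesis, P(data | H) works out to: P(data | jar A) = (1/12)(1/12) = 0.0069444; P(data | jar B) = (3/11)(3/11) = 0.07438; P(data | jar C) = (2/6)(2/6) = 0.11111; P(data | jar D) = (2/5)(2/5) = 0.16.
Weighting by the prior gives 1/13 · 0.0069444 = 0.00053419, 4/13 · 0.07438 = 0.022886, 4/13 · 0.11111 = 0.034188, 4/13 · 0.16 = 0.049231; these sum to 0.10684.
Normalising, the posterior is P(jar A | data) = 0.0049999, P(jar B | data) = 0.21421, P(jar C | data) = 0.32, P(jar D | data) = 0.46079.
Averaging over the posterior, P(green next | data) = (11/12)(0.0049999) + (8/11)(0.21421) + (2/3)(0.32) + (3/5)(0.46079) = 0.65018.

0.650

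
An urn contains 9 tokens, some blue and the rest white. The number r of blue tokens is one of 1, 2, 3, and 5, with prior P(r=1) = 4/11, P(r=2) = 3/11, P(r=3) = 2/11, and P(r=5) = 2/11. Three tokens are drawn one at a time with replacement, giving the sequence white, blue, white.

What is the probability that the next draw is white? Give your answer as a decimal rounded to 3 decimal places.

For each hypothesis, P(data | H) works out to: P(data | r = 1) = (8/9)(1/9)(8/9) = 0.087791; P(data | r = 2) = (7/9)(2/9)(7/9) = 0.13443; P(data | r = 3) = (6/9)(3/9)(6/9) = 0.14815; P(data | r = 5) = (4/9)(5/9)(4/9) = 0.10974.
Weighting by the prior gives 4/11 · 0.087791 = 0.031924, 3/11 · 0.13443 = 0.036663, 2/11 · 0.14815 = 0.026936, 2/11 · 0.10974 = 0.019953; summing to 0.11548.
Normalising, the posterior is P(r = 1 | data) = 0.27646, P(r = 2 | data) = 0.31749, P(r = 3 | data) = 0.23326, P(r = 5 | data) = 0.17279.
Averaging over the posterior, P(white next | data) = (8/9)(0.27646) + (7/9)(0.31749) + (2/3)(0.23326) + (4/9)(0.17279) = 0.72498.

0.725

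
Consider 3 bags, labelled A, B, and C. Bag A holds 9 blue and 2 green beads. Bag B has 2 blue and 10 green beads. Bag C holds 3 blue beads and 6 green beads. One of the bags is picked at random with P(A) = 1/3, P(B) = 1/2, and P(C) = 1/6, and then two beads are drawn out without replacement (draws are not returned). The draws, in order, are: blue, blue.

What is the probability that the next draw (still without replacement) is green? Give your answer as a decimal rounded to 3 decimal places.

0.284

For each hypothesis, P(data | H) works out to: P(data | bag A) = (9/11)(8/10) = 0.65455; P(data | bag B) = (2/12)(1/11) = 0.015152; P(data | bag C) = (3/9)(2/8) = 0.083333.
Multiplying each by its prior: 1/3 · 0.65455 = 0.21818, 1/2 · 0.015152 = 0.0075758, 1/6 · 0.083333 = 0.013889; with total 0.23965.
The posterior is then P(bag A | data) = 0.91043, P(bag B | data) = 0.031612, P(bag C | data) = 0.057956.
So P(green next | data) = Σ P(green next | H) P(H | data) = (2/9)(0.91043) + (1)(0.031612) + (6/7)(0.057956) = 0.28361.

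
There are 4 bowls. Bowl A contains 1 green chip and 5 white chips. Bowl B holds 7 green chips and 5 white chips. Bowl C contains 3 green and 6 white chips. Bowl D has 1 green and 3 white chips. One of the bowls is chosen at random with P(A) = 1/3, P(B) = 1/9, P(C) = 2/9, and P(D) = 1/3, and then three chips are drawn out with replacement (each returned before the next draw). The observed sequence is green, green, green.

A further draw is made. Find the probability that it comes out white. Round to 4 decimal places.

0.5365

Under each hypothesis, the probability of the observed sequence is: P(data | bowl A) = (1/6)(1/6)(1/6) = 0.0046296; P(data | bowl B) = (7/12)(7/12)(7/12) = 0.1985; P(data | bowl C) = (3/9)(3/9)(3/9) = 0.037037; P(data | bowl D) = (1/4)(1/4)(1/4) = 0.015625.
The prior-weighted likelihoods are 1/3 · 0.0046296 = 0.0015432, 1/9 · 0.1985 = 0.022055, 2/9 · 0.037037 = 0.0082305, 1/3 · 0.015625 = 0.0052083; with total 0.037037.
The posterior is then P(bowl A | data) = 0.041667, P(bowl B | data) = 0.59549, P(bowl C | data) = 0.22222, P(bowl D | data) = 0.14062.
So P(white next | data) = Σ P(white next | H) P(H | data) = (5/6)(0.041667) + (5/12)(0.59549) + (2/3)(0.22222) + (3/4)(0.14062) = 0.53646.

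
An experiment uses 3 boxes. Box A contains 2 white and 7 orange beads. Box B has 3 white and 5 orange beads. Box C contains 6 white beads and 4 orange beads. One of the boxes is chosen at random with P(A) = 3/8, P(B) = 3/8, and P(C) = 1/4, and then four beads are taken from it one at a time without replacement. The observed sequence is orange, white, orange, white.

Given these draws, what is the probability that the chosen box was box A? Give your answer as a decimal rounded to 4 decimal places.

Compute the likelihood of the observed sequence for each case: P(data | box A) = (7/9)(2/8)(6/7)(1/6) = 1/36; P(data | box B) = (5/8)(3/7)(4/6)(2/5) = 1/14; P(data | box C) = (4/10)(6/9)(3/8)(5/7) = 1/14.
Weighting by the prior gives 3/8 · 1/36 = 1/96, 3/8 · 1/14 = 3/112, 1/4 · 1/14 = 1/56; summing to 37/672.
So P(box A | data) = (1/96) / (37/672) = 7/37.

0.1892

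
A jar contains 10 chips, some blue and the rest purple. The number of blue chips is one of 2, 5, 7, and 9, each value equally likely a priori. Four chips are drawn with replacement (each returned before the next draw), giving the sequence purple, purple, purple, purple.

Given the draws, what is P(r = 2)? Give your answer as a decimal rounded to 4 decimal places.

Compute the likelihood of the observed sequence for each case: P(data | r = 2) = (8/10)(8/10)(8/10)(8/10) = 0.4096; P(data | r = 5) = (5/10)(5/10)(5/10)(5/10) = 0.0625; P(data | r = 7) = (3/10)(3/10)(3/10)(3/10) = 0.0081; P(data | r = 9) = (1/10)(1/10)(1/10)(1/10) = 0.0001.
The prior-weighted likelihoods are 1/4 · 0.4096 = 0.1024, 1/4 · 0.0625 = 0.015625, 1/4 · 0.0081 = 0.002025, 1/4 · 0.0001 = 2.5e-05; summing to 0.12008.
Hence P(r = 2 | data) = (0.1024) / (0.12008) = 0.8528.

0.8528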